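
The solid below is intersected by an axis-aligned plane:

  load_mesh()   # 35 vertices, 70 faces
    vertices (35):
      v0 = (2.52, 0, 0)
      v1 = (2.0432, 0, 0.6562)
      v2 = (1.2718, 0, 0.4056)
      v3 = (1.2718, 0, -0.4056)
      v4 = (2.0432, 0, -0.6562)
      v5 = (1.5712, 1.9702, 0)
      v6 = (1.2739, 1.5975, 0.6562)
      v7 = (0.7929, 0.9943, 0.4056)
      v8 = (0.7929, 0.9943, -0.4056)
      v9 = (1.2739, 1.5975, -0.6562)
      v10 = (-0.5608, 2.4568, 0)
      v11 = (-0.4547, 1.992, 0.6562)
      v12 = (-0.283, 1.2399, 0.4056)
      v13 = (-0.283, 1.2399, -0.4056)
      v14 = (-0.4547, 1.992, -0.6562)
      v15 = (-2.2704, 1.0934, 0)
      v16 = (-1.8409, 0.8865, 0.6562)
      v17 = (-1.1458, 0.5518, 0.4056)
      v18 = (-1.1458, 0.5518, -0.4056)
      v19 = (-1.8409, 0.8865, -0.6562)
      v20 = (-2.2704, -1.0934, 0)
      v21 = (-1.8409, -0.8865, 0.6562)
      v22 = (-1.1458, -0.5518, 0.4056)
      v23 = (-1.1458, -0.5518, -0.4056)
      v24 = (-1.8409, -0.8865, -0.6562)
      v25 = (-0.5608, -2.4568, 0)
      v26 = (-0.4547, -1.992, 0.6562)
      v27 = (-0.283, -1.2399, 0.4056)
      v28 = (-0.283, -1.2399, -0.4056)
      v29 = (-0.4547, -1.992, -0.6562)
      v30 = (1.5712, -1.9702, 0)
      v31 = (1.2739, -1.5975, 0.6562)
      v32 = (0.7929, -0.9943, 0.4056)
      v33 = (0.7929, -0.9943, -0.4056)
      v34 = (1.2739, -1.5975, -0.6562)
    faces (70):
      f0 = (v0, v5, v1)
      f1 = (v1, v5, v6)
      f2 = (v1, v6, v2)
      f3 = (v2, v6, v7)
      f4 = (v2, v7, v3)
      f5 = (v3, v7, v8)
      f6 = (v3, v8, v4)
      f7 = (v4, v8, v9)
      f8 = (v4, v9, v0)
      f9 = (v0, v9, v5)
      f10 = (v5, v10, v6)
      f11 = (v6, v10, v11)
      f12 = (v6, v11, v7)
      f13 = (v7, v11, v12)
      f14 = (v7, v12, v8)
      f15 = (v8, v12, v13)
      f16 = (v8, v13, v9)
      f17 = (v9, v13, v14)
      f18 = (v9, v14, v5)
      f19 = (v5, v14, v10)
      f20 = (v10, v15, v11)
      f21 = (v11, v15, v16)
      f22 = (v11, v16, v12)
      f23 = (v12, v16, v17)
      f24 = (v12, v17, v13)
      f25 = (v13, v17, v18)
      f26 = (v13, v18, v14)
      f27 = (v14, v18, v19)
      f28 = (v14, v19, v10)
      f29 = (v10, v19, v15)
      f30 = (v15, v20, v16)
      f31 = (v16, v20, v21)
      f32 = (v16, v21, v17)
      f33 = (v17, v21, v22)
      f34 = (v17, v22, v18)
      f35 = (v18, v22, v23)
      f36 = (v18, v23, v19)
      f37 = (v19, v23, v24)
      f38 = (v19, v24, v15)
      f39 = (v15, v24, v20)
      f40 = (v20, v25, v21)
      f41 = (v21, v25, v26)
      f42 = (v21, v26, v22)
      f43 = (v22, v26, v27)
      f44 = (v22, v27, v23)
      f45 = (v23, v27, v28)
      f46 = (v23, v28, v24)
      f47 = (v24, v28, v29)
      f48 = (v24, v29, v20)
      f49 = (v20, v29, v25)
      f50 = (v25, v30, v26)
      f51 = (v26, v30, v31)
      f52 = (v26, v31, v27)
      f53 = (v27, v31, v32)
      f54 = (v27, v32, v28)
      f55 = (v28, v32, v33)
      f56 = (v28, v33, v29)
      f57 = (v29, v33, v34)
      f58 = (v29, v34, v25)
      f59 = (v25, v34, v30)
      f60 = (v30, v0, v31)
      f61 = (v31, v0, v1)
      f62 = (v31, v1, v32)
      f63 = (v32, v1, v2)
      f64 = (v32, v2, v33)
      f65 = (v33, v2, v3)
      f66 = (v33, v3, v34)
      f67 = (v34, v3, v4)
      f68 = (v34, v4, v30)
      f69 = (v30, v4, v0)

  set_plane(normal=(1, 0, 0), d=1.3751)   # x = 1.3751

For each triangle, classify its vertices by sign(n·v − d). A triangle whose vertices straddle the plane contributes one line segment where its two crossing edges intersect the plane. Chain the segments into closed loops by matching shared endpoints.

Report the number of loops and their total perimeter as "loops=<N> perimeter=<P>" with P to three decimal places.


loops=1 perimeter=9.319

Straddling triangles (18 of 70):
  (v1,v5,v6) [++-] → (1.3751, 1.72437, 0.432832)–(1.3751, 1.38735, 0.6562)  len=0.4043
  (v1,v6,v2) [+--] → (1.3751, 1.38735, 0.6562)–(1.3751, 0, 0.439158)  len=1.4042
  (v3,v8,v4) [--+] → (1.3751, 0.531306, -0.522291)–(1.3751, 0, -0.439158)  len=0.5378
  (v4,v8,v9) [+--] → (1.3751, 0.531306, -0.522291)–(1.3751, 1.38735, -0.6562)  len=0.8665
  (v4,v9,v0) [+-+] → (1.3751, 1.38735, -0.6562)–(1.3751, 1.46776, -0.602908)  len=0.0965
  (v0,v9,v5) [+-+] → (1.3751, 1.46776, -0.602908)–(1.3751, 1.72437, -0.432832)  len=0.3079
  (v5,v10,v6) [+--] → (1.3751, 2.01496, 0)–(1.3751, 1.72437, 0.432832)  len=0.5213
  (v9,v14,v5) [--+] → (1.3751, 1.97231, -0.0635179)–(1.3751, 1.72437, -0.432832)  len=0.4448
  (v5,v14,v10) [+--] → (1.3751, 1.97231, -0.0635179)–(1.3751, 2.01496, 0)  len=0.0765
  (v25,v30,v26) [-+-] → (1.3751, -2.01496, 0)–(1.3751, -1.97231, 0.0635179)  len=0.0765
  (v26,v30,v31) [-+-] → (1.3751, -1.97231, 0.0635179)–(1.3751, -1.72437, 0.432832)  len=0.4448
  (v25,v34,v30) [--+] → (1.3751, -1.72437, -0.432832)–(1.3751, -2.01496, 0)  len=0.5213
  (v30,v0,v31) [++-] → (1.3751, -1.46776, 0.602908)–(1.3751, -1.72437, 0.432832)  len=0.3079
  (v31,v0,v1) [-++] → (1.3751, -1.46776, 0.602908)–(1.3751, -1.38735, 0.6562)  len=0.0965
  (v31,v1,v32) [-+-] → (1.3751, -1.38735, 0.6562)–(1.3751, -0.531306, 0.522291)  len=0.8665
  (v32,v1,v2) [-+-] → (1.3751, -0.531306, 0.522291)–(1.3751, 0, 0.439158)  len=0.5378
  (v34,v3,v4) [--+] → (1.3751, 0, -0.439158)–(1.3751, -1.38735, -0.6562)  len=1.4042
  (v34,v4,v30) [-++] → (1.3751, -1.38735, -0.6562)–(1.3751, -1.72437, -0.432832)  len=0.4043

Chained into 1 loop(s):
  loop 1: 18 segments, perimeter = 9.3195
Total perimeter = 9.319


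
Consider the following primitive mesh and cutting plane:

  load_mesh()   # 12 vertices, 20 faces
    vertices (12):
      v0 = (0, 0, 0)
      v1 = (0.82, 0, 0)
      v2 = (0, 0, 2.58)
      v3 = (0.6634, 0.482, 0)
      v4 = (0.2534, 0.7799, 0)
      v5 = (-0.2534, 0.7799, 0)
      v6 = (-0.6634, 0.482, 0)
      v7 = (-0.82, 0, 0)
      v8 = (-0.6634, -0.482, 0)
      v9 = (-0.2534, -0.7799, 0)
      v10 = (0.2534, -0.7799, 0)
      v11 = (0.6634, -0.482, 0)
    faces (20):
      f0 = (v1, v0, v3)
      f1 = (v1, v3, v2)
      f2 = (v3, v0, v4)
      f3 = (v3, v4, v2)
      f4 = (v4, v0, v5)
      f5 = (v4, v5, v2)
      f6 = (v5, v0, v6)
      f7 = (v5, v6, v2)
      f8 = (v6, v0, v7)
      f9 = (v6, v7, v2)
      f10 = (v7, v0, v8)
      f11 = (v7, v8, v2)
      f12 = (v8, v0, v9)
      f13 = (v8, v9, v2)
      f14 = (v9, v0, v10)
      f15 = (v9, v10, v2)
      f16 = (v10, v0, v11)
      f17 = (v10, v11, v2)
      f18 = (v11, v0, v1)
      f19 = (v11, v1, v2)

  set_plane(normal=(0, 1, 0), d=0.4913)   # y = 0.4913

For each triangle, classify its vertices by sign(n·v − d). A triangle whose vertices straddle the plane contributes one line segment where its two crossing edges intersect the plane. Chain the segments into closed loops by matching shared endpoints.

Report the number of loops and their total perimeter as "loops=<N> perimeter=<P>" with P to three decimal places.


Straddling triangles (6 of 20):
  (v3,v0,v4) [--+] → (0.15963, 0.4913, 0)–(0.6506, 0.4913, 0)  len=0.4910
  (v3,v4,v2) [-+-] → (0.6506, 0.4913, 0)–(0.15963, 0.4913, 0.954722)  len=1.0736
  (v4,v0,v5) [+-+] → (0.15963, 0.4913, 0)–(-0.15963, 0.4913, 0)  len=0.3193
  (v4,v5,v2) [++-] → (-0.15963, 0.4913, 0.954722)–(0.15963, 0.4913, 0.954722)  len=0.3193
  (v5,v0,v6) [+--] → (-0.15963, 0.4913, 0)–(-0.6506, 0.4913, 0)  len=0.4910
  (v5,v6,v2) [+--] → (-0.6506, 0.4913, 0)–(-0.15963, 0.4913, 0.954722)  len=1.0736

Chained into 1 loop(s):
  loop 1: 6 segments, perimeter = 3.7676
Total perimeter = 3.768

loops=1 perimeter=3.768


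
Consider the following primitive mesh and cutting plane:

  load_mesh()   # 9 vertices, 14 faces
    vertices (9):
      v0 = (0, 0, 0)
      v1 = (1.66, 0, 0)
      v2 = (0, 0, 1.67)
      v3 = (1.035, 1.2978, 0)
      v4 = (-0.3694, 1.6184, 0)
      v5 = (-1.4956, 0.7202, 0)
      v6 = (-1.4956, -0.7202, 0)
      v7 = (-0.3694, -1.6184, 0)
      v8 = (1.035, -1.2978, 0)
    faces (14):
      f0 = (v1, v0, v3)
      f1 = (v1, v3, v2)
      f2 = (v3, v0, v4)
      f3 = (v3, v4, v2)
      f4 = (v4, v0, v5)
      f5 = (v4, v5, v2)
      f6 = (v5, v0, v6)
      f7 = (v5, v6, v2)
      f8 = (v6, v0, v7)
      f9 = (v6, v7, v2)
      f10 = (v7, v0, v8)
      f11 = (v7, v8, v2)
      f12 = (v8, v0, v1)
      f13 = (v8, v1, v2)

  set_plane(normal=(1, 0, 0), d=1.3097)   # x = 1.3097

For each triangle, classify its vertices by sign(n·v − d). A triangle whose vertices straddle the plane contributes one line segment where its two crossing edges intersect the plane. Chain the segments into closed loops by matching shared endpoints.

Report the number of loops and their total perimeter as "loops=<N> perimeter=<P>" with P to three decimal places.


Straddling triangles (4 of 14):
  (v1,v0,v3) [+--] → (1.3097, 0, 0)–(1.3097, 0.727391, 0)  len=0.7274
  (v1,v3,v2) [+--] → (1.3097, 0.727391, 0)–(1.3097, 0, 0.35241)  len=0.8083
  (v8,v0,v1) [--+] → (1.3097, 0, 0)–(1.3097, -0.727391, 0)  len=0.7274
  (v8,v1,v2) [-+-] → (1.3097, -0.727391, 0)–(1.3097, 0, 0.35241)  len=0.8083

Chained into 1 loop(s):
  loop 1: 4 segments, perimeter = 3.0713
Total perimeter = 3.071

loops=1 perimeter=3.071


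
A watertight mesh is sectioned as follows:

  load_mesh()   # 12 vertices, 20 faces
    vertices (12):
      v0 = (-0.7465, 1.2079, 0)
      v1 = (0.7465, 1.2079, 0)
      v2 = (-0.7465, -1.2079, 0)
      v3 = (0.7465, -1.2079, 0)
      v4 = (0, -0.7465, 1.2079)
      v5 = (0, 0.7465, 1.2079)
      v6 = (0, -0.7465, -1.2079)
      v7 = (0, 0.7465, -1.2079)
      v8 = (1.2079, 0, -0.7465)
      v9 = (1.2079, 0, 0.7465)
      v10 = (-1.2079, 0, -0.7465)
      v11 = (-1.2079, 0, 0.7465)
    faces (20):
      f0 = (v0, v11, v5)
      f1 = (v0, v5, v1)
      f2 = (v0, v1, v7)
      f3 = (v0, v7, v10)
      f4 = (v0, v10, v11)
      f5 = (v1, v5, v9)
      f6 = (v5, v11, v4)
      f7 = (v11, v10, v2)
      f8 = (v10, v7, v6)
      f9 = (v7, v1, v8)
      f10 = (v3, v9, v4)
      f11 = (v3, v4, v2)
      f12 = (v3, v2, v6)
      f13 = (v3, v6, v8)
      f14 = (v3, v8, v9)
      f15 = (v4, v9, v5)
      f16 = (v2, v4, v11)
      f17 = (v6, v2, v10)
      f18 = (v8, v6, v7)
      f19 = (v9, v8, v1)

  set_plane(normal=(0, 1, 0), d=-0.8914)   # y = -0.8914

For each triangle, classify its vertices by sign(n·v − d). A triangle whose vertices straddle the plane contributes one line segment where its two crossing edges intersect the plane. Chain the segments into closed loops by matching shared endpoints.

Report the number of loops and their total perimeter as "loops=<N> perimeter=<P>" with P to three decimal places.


Straddling triangles (8 of 20):
  (v11,v10,v2) [++-] → (-0.867398, -0.8914, -0.195602)–(-0.867398, -0.8914, 0.195602)  len=0.3912
  (v3,v9,v4) [-++] → (0.867398, -0.8914, 0.195602)–(0.234434, -0.8914, 0.828566)  len=0.8951
  (v3,v4,v2) [-+-] → (0.234434, -0.8914, 0.828566)–(-0.234434, -0.8914, 0.828566)  len=0.4689
  (v3,v2,v6) [--+] → (-0.234434, -0.8914, -0.828566)–(0.234434, -0.8914, -0.828566)  len=0.4689
  (v3,v6,v8) [-++] → (0.234434, -0.8914, -0.828566)–(0.867398, -0.8914, -0.195602)  len=0.8951
  (v3,v8,v9) [-++] → (0.867398, -0.8914, -0.195602)–(0.867398, -0.8914, 0.195602)  len=0.3912
  (v2,v4,v11) [-++] → (-0.234434, -0.8914, 0.828566)–(-0.867398, -0.8914, 0.195602)  len=0.8951
  (v6,v2,v10) [+-+] → (-0.234434, -0.8914, -0.828566)–(-0.867398, -0.8914, -0.195602)  len=0.8951

Chained into 1 loop(s):
  loop 1: 8 segments, perimeter = 5.3007
Total perimeter = 5.301

loops=1 perimeter=5.301


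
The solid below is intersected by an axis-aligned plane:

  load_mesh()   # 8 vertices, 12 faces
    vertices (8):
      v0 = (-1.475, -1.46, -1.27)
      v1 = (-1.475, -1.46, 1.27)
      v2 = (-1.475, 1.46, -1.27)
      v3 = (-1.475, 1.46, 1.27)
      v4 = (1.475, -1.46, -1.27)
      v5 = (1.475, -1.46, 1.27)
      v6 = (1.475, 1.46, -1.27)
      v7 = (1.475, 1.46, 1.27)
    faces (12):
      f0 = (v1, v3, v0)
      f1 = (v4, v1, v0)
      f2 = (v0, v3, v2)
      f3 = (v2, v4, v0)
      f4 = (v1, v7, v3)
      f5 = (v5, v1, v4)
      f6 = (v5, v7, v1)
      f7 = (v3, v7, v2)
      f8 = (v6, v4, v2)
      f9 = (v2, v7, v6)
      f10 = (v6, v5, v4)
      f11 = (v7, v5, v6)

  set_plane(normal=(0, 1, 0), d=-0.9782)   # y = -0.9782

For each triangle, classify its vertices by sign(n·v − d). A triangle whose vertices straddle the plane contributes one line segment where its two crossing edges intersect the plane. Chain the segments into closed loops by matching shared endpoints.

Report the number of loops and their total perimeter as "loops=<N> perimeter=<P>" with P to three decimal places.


Straddling triangles (8 of 12):
  (v1,v3,v0) [-+-] → (-1.475, -0.9782, 1.27)–(-1.475, -0.9782, -0.8509)  len=2.1209
  (v0,v3,v2) [-++] → (-1.475, -0.9782, -0.8509)–(-1.475, -0.9782, -1.27)  len=0.4191
  (v2,v4,v0) [+--] → (0.98825, -0.9782, -1.27)–(-1.475, -0.9782, -1.27)  len=2.4633
  (v1,v7,v3) [-++] → (-0.98825, -0.9782, 1.27)–(-1.475, -0.9782, 1.27)  len=0.4868
  (v5,v7,v1) [-+-] → (1.475, -0.9782, 1.27)–(-0.98825, -0.9782, 1.27)  len=2.4633
  (v6,v4,v2) [+-+] → (1.475, -0.9782, -1.27)–(0.98825, -0.9782, -1.27)  len=0.4868
  (v6,v5,v4) [+--] → (1.475, -0.9782, 0.8509)–(1.475, -0.9782, -1.27)  len=2.1209
  (v7,v5,v6) [+-+] → (1.475, -0.9782, 1.27)–(1.475, -0.9782, 0.8509)  len=0.4191

Chained into 1 loop(s):
  loop 1: 8 segments, perimeter = 10.9800
Total perimeter = 10.980

loops=1 perimeter=10.980


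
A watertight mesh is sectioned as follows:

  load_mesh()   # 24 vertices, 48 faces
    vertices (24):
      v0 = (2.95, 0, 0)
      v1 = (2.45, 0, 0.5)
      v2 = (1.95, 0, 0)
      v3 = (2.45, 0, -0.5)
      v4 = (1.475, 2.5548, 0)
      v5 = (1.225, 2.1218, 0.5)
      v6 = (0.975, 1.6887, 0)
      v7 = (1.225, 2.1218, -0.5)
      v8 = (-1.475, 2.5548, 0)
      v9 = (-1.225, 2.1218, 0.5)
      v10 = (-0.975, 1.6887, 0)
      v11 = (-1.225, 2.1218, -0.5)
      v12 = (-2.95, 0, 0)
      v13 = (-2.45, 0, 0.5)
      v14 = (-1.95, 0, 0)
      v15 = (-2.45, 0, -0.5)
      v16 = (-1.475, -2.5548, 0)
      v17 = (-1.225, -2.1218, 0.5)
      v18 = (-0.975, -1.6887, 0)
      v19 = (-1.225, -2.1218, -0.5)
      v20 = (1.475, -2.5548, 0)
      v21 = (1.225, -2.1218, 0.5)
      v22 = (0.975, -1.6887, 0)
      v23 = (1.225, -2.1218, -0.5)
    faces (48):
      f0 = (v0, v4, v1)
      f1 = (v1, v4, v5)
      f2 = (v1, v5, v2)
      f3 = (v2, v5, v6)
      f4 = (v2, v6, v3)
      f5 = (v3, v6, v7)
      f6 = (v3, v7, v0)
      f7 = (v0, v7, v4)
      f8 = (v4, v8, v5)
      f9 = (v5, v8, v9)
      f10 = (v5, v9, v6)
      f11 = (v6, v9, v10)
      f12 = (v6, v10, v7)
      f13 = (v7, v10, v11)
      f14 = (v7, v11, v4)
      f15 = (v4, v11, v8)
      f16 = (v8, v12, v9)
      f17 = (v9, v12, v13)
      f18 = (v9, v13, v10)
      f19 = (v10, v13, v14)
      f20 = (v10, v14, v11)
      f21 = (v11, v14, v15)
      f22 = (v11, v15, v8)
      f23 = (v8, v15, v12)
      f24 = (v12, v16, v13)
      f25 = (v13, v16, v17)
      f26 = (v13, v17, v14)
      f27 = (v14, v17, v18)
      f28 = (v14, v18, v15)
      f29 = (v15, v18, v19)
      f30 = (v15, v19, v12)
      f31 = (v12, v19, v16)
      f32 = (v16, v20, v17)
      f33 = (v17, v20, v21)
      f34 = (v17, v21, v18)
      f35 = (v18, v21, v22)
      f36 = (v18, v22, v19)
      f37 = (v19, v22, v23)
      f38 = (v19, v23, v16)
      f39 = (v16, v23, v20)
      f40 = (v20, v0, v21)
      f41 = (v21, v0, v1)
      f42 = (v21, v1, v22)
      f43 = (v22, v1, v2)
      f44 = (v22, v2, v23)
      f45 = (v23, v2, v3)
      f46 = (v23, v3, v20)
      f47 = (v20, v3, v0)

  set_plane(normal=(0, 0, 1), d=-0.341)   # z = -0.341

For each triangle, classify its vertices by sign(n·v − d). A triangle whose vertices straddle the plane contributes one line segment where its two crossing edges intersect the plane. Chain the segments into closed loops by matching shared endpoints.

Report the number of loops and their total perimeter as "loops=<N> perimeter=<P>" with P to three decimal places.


loops=2 perimeter=29.400

Straddling triangles (24 of 48):
  (v2,v6,v3) [++-] → (1.98095, 0.537007, -0.341)–(2.291, 0, -0.341)  len=0.6201
  (v3,v6,v7) [-+-] → (1.98095, 0.537007, -0.341)–(1.1455, 1.98407, -0.341)  len=1.6709
  (v3,v7,v0) [--+] → (1.77355, 1.44707, -0.341)–(2.609, 0, -0.341)  len=1.6709
  (v0,v7,v4) [+-+] → (1.77355, 1.44707, -0.341)–(1.3045, 2.25949, -0.341)  len=0.9381
  (v6,v10,v7) [++-] → (0.5254, 1.98407, -0.341)–(1.1455, 1.98407, -0.341)  len=0.6201
  (v7,v10,v11) [-+-] → (0.5254, 1.98407, -0.341)–(-1.1455, 1.98407, -0.341)  len=1.6709
  (v7,v11,v4) [--+] → (-0.3664, 2.25949, -0.341)–(1.3045, 2.25949, -0.341)  len=1.6709
  (v4,v11,v8) [+-+] → (-0.3664, 2.25949, -0.341)–(-1.3045, 2.25949, -0.341)  len=0.9381
  (v10,v14,v11) [++-] → (-1.45555, 1.44707, -0.341)–(-1.1455, 1.98407, -0.341)  len=0.6201
  (v11,v14,v15) [-+-] → (-1.45555, 1.44707, -0.341)–(-2.291, 0, -0.341)  len=1.6709
  (v11,v15,v8) [--+] → (-2.13995, 0.812426, -0.341)–(-1.3045, 2.25949, -0.341)  len=1.6709
  (v8,v15,v12) [+-+] → (-2.13995, 0.812426, -0.341)–(-2.609, 0, -0.341)  len=0.9381
  (v14,v18,v15) [++-] → (-1.98095, -0.537007, -0.341)–(-2.291, 0, -0.341)  len=0.6201
  (v15,v18,v19) [-+-] → (-1.98095, -0.537007, -0.341)–(-1.1455, -1.98407, -0.341)  len=1.6709
  (v15,v19,v12) [--+] → (-1.77355, -1.44707, -0.341)–(-2.609, 0, -0.341)  len=1.6709
  (v12,v19,v16) [+-+] → (-1.77355, -1.44707, -0.341)–(-1.3045, -2.25949, -0.341)  len=0.9381
  (v18,v22,v19) [++-] → (-0.5254, -1.98407, -0.341)–(-1.1455, -1.98407, -0.341)  len=0.6201
  (v19,v22,v23) [-+-] → (-0.5254, -1.98407, -0.341)–(1.1455, -1.98407, -0.341)  len=1.6709
  (v19,v23,v16) [--+] → (0.3664, -2.25949, -0.341)–(-1.3045, -2.25949, -0.341)  len=1.6709
  (v16,v23,v20) [+-+] → (0.3664, -2.25949, -0.341)–(1.3045, -2.25949, -0.341)  len=0.9381
  (v22,v2,v23) [++-] → (1.45555, -1.44707, -0.341)–(1.1455, -1.98407, -0.341)  len=0.6201
  (v23,v2,v3) [-+-] → (1.45555, -1.44707, -0.341)–(2.291, 0, -0.341)  len=1.6709
  (v23,v3,v20) [--+] → (2.13995, -0.812426, -0.341)–(1.3045, -2.25949, -0.341)  len=1.6709
  (v20,v3,v0) [+-+] → (2.13995, -0.812426, -0.341)–(2.609, 0, -0.341)  len=0.9381

Chained into 2 loop(s):
  loop 1: 12 segments, perimeter = 13.7460
  loop 2: 12 segments, perimeter = 15.6541
Total perimeter = 29.400


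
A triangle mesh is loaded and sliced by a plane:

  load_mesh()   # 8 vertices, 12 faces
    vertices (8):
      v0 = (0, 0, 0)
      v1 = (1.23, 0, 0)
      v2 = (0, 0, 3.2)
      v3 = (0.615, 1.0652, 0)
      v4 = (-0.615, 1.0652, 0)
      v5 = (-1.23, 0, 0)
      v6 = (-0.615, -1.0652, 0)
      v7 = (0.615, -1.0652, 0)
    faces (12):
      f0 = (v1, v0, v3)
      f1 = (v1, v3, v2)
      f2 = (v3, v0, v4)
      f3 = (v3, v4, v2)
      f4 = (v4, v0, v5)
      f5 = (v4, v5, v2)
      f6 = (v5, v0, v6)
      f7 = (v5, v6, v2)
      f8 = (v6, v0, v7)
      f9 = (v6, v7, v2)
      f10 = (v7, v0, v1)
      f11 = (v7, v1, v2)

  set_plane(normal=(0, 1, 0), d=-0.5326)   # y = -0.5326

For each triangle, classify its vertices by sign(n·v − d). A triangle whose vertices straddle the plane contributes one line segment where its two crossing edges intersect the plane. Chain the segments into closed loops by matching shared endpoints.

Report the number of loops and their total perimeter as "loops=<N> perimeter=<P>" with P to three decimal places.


Straddling triangles (6 of 12):
  (v5,v0,v6) [++-] → (-0.3075, -0.5326, 0)–(-0.9225, -0.5326, 0)  len=0.6150
  (v5,v6,v2) [+-+] → (-0.9225, -0.5326, 0)–(-0.3075, -0.5326, 1.6)  len=1.7141
  (v6,v0,v7) [-+-] → (-0.3075, -0.5326, 0)–(0.3075, -0.5326, 0)  len=0.6150
  (v6,v7,v2) [--+] → (0.3075, -0.5326, 1.6)–(-0.3075, -0.5326, 1.6)  len=0.6150
  (v7,v0,v1) [-++] → (0.3075, -0.5326, 0)–(0.9225, -0.5326, 0)  len=0.6150
  (v7,v1,v2) [-++] → (0.9225, -0.5326, 0)–(0.3075, -0.5326, 1.6)  len=1.7141

Chained into 1 loop(s):
  loop 1: 6 segments, perimeter = 5.8883
Total perimeter = 5.888

loops=1 perimeter=5.888


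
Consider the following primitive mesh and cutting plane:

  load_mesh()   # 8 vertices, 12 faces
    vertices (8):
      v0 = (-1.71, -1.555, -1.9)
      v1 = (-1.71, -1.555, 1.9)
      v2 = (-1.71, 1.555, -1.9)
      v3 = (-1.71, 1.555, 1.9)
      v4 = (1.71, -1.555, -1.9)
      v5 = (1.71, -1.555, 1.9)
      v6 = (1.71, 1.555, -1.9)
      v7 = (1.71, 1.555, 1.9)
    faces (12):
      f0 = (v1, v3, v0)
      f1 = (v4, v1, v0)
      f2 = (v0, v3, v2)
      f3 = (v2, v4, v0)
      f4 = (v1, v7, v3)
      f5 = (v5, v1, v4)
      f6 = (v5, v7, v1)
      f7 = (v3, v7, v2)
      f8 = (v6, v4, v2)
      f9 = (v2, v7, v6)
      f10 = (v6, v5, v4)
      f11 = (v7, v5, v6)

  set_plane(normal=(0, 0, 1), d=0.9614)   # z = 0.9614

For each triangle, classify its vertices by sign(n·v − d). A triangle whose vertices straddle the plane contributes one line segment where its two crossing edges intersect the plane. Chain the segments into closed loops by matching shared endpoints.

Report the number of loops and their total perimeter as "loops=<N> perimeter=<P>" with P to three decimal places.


Straddling triangles (8 of 12):
  (v1,v3,v0) [++-] → (-1.71, 0.78683, 0.9614)–(-1.71, -1.555, 0.9614)  len=2.3418
  (v4,v1,v0) [-+-] → (-0.86526, -1.555, 0.9614)–(-1.71, -1.555, 0.9614)  len=0.8447
  (v0,v3,v2) [-+-] → (-1.71, 0.78683, 0.9614)–(-1.71, 1.555, 0.9614)  len=0.7682
  (v5,v1,v4) [++-] → (-0.86526, -1.555, 0.9614)–(1.71, -1.555, 0.9614)  len=2.5753
  (v3,v7,v2) [++-] → (0.86526, 1.555, 0.9614)–(-1.71, 1.555, 0.9614)  len=2.5753
  (v2,v7,v6) [-+-] → (0.86526, 1.555, 0.9614)–(1.71, 1.555, 0.9614)  len=0.8447
  (v6,v5,v4) [-+-] → (1.71, -0.78683, 0.9614)–(1.71, -1.555, 0.9614)  len=0.7682
  (v7,v5,v6) [++-] → (1.71, -0.78683, 0.9614)–(1.71, 1.555, 0.9614)  len=2.3418

Chained into 1 loop(s):
  loop 1: 8 segments, perimeter = 13.0600
Total perimeter = 13.060

loops=1 perimeter=13.060


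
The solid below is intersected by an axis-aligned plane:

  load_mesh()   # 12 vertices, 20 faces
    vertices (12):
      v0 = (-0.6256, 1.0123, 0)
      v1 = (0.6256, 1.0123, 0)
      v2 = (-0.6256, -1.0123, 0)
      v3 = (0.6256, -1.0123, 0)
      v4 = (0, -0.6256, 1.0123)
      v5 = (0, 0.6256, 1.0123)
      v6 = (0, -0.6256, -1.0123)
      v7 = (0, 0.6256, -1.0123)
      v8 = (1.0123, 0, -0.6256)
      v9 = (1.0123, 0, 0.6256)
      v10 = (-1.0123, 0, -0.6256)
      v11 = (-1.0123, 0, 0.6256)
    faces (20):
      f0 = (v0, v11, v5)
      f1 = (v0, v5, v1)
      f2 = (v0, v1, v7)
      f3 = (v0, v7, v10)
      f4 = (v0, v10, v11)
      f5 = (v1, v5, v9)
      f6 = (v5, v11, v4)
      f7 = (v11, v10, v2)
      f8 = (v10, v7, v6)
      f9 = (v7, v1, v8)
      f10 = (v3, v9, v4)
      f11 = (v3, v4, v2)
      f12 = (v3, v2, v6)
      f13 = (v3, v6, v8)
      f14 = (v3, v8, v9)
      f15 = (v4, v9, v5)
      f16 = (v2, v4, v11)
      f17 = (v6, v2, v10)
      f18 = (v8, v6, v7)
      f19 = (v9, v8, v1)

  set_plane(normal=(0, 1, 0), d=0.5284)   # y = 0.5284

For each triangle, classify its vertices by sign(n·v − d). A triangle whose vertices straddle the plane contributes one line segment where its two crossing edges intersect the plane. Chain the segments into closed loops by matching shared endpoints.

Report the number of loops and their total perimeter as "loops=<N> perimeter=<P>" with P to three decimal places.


Straddling triangles (10 of 20):
  (v0,v11,v5) [+-+] → (-0.81045, 0.5284, 0.29905)–(-0.157282, 0.5284, 0.952218)  len=0.9237
  (v0,v7,v10) [++-] → (-0.157282, 0.5284, -0.952218)–(-0.81045, 0.5284, -0.29905)  len=0.9237
  (v0,v10,v11) [+--] → (-0.81045, 0.5284, -0.29905)–(-0.81045, 0.5284, 0.29905)  len=0.5981
  (v1,v5,v9) [++-] → (0.157282, 0.5284, 0.952218)–(0.81045, 0.5284, 0.29905)  len=0.9237
  (v5,v11,v4) [+--] → (-0.157282, 0.5284, 0.952218)–(0, 0.5284, 1.0123)  len=0.1684
  (v10,v7,v6) [-+-] → (-0.157282, 0.5284, -0.952218)–(0, 0.5284, -1.0123)  len=0.1684
  (v7,v1,v8) [++-] → (0.81045, 0.5284, -0.29905)–(0.157282, 0.5284, -0.952218)  len=0.9237
  (v4,v9,v5) [--+] → (0.157282, 0.5284, 0.952218)–(0, 0.5284, 1.0123)  len=0.1684
  (v8,v6,v7) [--+] → (0, 0.5284, -1.0123)–(0.157282, 0.5284, -0.952218)  len=0.1684
  (v9,v8,v1) [--+] → (0.81045, 0.5284, -0.29905)–(0.81045, 0.5284, 0.29905)  len=0.5981

Chained into 1 loop(s):
  loop 1: 10 segments, perimeter = 5.5645
Total perimeter = 5.565

loops=1 perimeter=5.565


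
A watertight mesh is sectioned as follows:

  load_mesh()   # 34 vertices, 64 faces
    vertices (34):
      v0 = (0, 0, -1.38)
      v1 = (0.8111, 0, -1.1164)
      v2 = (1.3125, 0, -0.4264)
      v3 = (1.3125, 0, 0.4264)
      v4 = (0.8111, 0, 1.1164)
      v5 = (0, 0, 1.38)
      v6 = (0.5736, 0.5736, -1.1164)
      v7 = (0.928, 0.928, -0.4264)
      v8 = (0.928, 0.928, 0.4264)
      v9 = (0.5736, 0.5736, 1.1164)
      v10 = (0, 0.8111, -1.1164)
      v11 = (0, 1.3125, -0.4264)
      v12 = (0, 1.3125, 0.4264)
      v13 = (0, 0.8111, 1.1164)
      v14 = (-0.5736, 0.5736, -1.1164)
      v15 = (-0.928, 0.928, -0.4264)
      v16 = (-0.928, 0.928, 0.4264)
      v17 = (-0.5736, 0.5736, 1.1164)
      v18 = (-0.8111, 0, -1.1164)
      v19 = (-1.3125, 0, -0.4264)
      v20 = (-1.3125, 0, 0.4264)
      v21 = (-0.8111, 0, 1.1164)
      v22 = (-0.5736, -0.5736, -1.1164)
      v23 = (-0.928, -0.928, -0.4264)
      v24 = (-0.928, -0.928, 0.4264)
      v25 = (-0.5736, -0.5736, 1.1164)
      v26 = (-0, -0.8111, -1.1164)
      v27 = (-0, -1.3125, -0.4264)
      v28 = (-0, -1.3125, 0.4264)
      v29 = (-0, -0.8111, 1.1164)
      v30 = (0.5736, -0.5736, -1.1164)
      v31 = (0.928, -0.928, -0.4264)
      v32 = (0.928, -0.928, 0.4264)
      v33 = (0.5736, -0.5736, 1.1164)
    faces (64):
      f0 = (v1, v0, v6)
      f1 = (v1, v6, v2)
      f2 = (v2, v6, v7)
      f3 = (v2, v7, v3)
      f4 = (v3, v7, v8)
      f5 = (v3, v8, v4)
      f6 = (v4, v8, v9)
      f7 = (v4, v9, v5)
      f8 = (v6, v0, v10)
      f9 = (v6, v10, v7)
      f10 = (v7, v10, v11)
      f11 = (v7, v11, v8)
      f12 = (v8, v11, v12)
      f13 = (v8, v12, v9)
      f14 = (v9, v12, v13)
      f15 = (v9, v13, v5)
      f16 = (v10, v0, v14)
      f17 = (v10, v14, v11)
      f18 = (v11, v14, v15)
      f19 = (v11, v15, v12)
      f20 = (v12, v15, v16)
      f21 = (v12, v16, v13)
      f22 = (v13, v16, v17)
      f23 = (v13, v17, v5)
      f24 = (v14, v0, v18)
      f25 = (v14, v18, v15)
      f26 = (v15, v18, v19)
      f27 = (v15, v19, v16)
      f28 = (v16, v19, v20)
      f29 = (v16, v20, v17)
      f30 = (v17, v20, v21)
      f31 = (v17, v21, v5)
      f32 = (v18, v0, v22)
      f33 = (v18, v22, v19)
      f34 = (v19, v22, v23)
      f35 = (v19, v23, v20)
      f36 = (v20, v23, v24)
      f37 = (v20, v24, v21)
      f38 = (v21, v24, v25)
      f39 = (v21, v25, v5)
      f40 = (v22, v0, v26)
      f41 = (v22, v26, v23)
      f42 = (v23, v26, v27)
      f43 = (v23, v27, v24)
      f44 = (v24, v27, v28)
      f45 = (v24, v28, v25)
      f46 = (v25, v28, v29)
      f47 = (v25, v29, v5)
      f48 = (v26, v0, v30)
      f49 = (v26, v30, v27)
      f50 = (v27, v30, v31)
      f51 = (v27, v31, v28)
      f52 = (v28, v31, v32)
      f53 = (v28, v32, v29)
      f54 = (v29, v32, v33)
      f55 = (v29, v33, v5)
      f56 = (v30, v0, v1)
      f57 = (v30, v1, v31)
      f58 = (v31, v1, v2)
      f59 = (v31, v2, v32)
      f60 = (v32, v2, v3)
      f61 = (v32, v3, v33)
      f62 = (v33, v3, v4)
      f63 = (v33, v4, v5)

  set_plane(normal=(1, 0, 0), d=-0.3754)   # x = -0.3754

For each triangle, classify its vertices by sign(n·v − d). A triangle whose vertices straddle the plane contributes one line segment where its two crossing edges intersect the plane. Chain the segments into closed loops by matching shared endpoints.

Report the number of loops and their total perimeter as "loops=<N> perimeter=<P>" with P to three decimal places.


loops=1 perimeter=7.811

Straddling triangles (20 of 64):
  (v10,v0,v14) [++-] → (-0.3754, 0.3754, -1.20748)–(-0.3754, 0.655665, -1.1164)  len=0.2947
  (v10,v14,v11) [+-+] → (-0.3754, 0.655665, -1.1164)–(-0.3754, 0.828917, -0.877979)  len=0.2947
  (v11,v14,v15) [+--] → (-0.3754, 0.828917, -0.877979)–(-0.3754, 1.15696, -0.4264)  len=0.5582
  (v11,v15,v12) [+-+] → (-0.3754, 1.15696, -0.4264)–(-0.3754, 1.15696, 0.0814203)  len=0.5078
  (v12,v15,v16) [+--] → (-0.3754, 1.15696, 0.0814203)–(-0.3754, 1.15696, 0.4264)  len=0.3450
  (v12,v16,v13) [+-+] → (-0.3754, 1.15696, 0.4264)–(-0.3754, 0.858389, 0.837277)  len=0.5079
  (v13,v16,v17) [+--] → (-0.3754, 0.858389, 0.837277)–(-0.3754, 0.655665, 1.1164)  len=0.3450
  (v13,v17,v5) [+-+] → (-0.3754, 0.655665, 1.1164)–(-0.3754, 0.3754, 1.20748)  len=0.2947
  (v14,v0,v18) [-+-] → (-0.3754, 0.3754, -1.20748)–(-0.3754, 0, -1.258)  len=0.3788
  (v17,v21,v5) [--+] → (-0.3754, 0, 1.258)–(-0.3754, 0.3754, 1.20748)  len=0.3788
  (v18,v0,v22) [-+-] → (-0.3754, 0, -1.258)–(-0.3754, -0.3754, -1.20748)  len=0.3788
  (v21,v25,v5) [--+] → (-0.3754, -0.3754, 1.20748)–(-0.3754, 0, 1.258)  len=0.3788
  (v22,v0,v26) [-++] → (-0.3754, -0.3754, -1.20748)–(-0.3754, -0.655665, -1.1164)  len=0.2947
  (v22,v26,v23) [-+-] → (-0.3754, -0.655665, -1.1164)–(-0.3754, -0.858389, -0.837277)  len=0.3450
  (v23,v26,v27) [-++] → (-0.3754, -0.858389, -0.837277)–(-0.3754, -1.15696, -0.4264)  len=0.5079
  (v23,v27,v24) [-+-] → (-0.3754, -1.15696, -0.4264)–(-0.3754, -1.15696, -0.0814203)  len=0.3450
  (v24,v27,v28) [-++] → (-0.3754, -1.15696, -0.0814203)–(-0.3754, -1.15696, 0.4264)  len=0.5078
  (v24,v28,v25) [-+-] → (-0.3754, -1.15696, 0.4264)–(-0.3754, -0.828917, 0.877979)  len=0.5582
  (v25,v28,v29) [-++] → (-0.3754, -0.828917, 0.877979)–(-0.3754, -0.655665, 1.1164)  len=0.2947
  (v25,v29,v5) [-++] → (-0.3754, -0.655665, 1.1164)–(-0.3754, -0.3754, 1.20748)  len=0.2947

Chained into 1 loop(s):
  loop 1: 20 segments, perimeter = 7.8110
Total perimeter = 7.811


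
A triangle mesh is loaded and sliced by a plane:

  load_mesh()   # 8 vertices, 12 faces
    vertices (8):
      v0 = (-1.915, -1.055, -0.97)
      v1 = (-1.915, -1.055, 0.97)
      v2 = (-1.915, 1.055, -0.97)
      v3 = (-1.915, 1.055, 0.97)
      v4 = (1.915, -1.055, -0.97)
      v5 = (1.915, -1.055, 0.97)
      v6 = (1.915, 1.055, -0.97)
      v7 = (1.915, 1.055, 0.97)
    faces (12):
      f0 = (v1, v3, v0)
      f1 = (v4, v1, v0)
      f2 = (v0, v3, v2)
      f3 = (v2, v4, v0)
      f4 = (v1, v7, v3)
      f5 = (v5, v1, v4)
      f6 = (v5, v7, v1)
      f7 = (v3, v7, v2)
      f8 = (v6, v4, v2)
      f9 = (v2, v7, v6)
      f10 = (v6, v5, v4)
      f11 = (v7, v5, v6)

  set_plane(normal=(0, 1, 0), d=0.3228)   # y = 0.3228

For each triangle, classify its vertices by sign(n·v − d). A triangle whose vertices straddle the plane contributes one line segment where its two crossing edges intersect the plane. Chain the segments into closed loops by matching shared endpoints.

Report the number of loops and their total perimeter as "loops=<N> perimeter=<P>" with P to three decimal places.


loops=1 perimeter=11.540

Straddling triangles (8 of 12):
  (v1,v3,v0) [-+-] → (-1.915, 0.3228, 0.97)–(-1.915, 0.3228, 0.296792)  len=0.6732
  (v0,v3,v2) [-++] → (-1.915, 0.3228, 0.296792)–(-1.915, 0.3228, -0.97)  len=1.2668
  (v2,v4,v0) [+--] → (-0.585936, 0.3228, -0.97)–(-1.915, 0.3228, -0.97)  len=1.3291
  (v1,v7,v3) [-++] → (0.585936, 0.3228, 0.97)–(-1.915, 0.3228, 0.97)  len=2.5009
  (v5,v7,v1) [-+-] → (1.915, 0.3228, 0.97)–(0.585936, 0.3228, 0.97)  len=1.3291
  (v6,v4,v2) [+-+] → (1.915, 0.3228, -0.97)–(-0.585936, 0.3228, -0.97)  len=2.5009
  (v6,v5,v4) [+--] → (1.915, 0.3228, -0.296792)–(1.915, 0.3228, -0.97)  len=0.6732
  (v7,v5,v6) [+-+] → (1.915, 0.3228, 0.97)–(1.915, 0.3228, -0.296792)  len=1.2668

Chained into 1 loop(s):
  loop 1: 8 segments, perimeter = 11.5400
Total perimeter = 11.540


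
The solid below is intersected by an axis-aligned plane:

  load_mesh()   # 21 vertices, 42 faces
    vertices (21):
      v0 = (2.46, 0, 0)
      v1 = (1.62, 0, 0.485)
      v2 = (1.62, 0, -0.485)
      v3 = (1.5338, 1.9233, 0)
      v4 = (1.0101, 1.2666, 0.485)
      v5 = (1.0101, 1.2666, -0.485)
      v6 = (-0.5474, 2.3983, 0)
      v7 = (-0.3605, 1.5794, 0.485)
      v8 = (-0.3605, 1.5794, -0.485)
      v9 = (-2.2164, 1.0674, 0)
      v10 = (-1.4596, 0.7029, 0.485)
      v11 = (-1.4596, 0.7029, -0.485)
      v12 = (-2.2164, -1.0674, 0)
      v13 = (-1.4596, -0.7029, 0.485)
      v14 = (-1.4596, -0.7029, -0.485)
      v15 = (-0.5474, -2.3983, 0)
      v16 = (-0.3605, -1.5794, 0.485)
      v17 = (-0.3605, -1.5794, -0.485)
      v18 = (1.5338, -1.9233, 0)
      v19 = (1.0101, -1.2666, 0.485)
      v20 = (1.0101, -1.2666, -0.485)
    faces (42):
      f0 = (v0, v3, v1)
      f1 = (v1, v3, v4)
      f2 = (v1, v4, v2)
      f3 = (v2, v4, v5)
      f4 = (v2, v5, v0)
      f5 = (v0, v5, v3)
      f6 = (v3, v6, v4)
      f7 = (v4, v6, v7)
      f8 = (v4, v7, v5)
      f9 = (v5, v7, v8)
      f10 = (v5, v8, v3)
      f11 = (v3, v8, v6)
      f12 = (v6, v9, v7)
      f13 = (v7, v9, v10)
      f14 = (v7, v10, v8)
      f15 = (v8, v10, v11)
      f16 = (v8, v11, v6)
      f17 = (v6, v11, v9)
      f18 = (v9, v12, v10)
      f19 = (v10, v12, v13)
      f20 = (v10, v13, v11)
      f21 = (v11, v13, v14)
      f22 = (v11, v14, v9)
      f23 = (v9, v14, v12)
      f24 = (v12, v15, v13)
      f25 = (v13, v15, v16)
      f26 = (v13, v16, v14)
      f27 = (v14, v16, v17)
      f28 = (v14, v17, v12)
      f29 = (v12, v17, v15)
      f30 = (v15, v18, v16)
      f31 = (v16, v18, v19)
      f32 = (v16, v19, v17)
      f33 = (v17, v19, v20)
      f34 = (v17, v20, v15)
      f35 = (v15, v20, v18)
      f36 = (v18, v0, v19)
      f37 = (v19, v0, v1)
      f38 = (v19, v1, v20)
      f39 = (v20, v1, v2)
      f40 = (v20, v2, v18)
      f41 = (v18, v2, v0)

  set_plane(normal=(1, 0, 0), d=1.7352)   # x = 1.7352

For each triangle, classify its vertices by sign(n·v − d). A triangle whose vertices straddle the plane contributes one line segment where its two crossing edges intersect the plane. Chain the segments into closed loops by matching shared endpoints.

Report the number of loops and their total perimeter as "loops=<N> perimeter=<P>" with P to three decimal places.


loops=1 perimeter=6.249

Straddling triangles (6 of 42):
  (v0,v3,v1) [+--] → (1.7352, 1.50508, 0)–(1.7352, 0, 0.418486)  len=1.5622
  (v2,v5,v0) [--+] → (1.7352, 0.633169, -0.24245)–(1.7352, 0, -0.418486)  len=0.6572
  (v0,v5,v3) [+--] → (1.7352, 0.633169, -0.24245)–(1.7352, 1.50508, 0)  len=0.9050
  (v18,v0,v19) [-+-] → (1.7352, -1.50508, 0)–(1.7352, -0.633169, 0.24245)  len=0.9050
  (v19,v0,v1) [-+-] → (1.7352, -0.633169, 0.24245)–(1.7352, 0, 0.418486)  len=0.6572
  (v18,v2,v0) [--+] → (1.7352, 0, -0.418486)–(1.7352, -1.50508, 0)  len=1.5622

Chained into 1 loop(s):
  loop 1: 6 segments, perimeter = 6.2487
Total perimeter = 6.249


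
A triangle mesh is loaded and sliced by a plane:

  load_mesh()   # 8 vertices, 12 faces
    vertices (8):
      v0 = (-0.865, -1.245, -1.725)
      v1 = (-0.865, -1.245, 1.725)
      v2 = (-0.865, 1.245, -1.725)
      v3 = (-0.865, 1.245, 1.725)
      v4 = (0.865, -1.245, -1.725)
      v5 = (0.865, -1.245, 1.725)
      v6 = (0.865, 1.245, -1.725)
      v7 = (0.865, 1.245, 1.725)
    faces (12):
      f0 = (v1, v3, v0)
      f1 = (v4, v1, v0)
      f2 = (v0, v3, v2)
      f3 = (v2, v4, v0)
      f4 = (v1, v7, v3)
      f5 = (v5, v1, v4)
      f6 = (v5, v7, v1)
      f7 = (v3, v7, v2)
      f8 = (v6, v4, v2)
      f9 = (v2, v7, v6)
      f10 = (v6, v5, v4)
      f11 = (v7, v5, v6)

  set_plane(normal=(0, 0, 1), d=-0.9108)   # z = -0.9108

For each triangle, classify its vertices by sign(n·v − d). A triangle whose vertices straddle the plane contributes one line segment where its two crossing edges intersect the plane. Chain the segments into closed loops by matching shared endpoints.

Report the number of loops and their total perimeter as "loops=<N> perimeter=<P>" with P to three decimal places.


loops=1 perimeter=8.440

Straddling triangles (8 of 12):
  (v1,v3,v0) [++-] → (-0.865, -0.65736, -0.9108)–(-0.865, -1.245, -0.9108)  len=0.5876
  (v4,v1,v0) [-+-] → (0.45672, -1.245, -0.9108)–(-0.865, -1.245, -0.9108)  len=1.3217
  (v0,v3,v2) [-+-] → (-0.865, -0.65736, -0.9108)–(-0.865, 1.245, -0.9108)  len=1.9024
  (v5,v1,v4) [++-] → (0.45672, -1.245, -0.9108)–(0.865, -1.245, -0.9108)  len=0.4083
  (v3,v7,v2) [++-] → (-0.45672, 1.245, -0.9108)–(-0.865, 1.245, -0.9108)  len=0.4083
  (v2,v7,v6) [-+-] → (-0.45672, 1.245, -0.9108)–(0.865, 1.245, -0.9108)  len=1.3217
  (v6,v5,v4) [-+-] → (0.865, 0.65736, -0.9108)–(0.865, -1.245, -0.9108)  len=1.9024
  (v7,v5,v6) [++-] → (0.865, 0.65736, -0.9108)–(0.865, 1.245, -0.9108)  len=0.5876

Chained into 1 loop(s):
  loop 1: 8 segments, perimeter = 8.4400
Total perimeter = 8.440


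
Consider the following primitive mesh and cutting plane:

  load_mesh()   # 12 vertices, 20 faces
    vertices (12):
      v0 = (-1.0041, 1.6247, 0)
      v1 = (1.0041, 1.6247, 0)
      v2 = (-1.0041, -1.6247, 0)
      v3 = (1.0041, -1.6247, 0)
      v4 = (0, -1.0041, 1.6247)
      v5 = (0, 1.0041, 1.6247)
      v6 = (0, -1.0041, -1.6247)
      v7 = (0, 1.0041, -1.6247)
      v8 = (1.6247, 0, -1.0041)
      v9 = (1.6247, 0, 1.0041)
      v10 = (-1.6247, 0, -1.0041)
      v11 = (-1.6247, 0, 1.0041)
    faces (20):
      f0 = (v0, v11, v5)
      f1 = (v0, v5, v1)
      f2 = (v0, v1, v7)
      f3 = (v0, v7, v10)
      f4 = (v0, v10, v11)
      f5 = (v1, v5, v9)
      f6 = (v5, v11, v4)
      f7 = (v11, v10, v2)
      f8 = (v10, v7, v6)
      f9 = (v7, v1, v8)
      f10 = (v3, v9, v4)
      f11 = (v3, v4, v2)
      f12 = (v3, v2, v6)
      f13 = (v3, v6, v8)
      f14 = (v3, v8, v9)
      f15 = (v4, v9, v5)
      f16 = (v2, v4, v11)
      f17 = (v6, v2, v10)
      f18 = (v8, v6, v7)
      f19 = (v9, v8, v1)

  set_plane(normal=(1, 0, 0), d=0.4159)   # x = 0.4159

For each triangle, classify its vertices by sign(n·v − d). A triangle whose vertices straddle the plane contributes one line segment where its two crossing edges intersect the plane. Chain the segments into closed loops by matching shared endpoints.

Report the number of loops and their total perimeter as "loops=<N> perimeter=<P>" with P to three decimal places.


Straddling triangles (10 of 20):
  (v0,v5,v1) [--+] → (0.4159, 1.26115, 0.951746)–(0.4159, 1.6247, 0)  len=1.0188
  (v0,v1,v7) [-+-] → (0.4159, 1.6247, 0)–(0.4159, 1.26115, -0.951746)  len=1.0188
  (v1,v5,v9) [+-+] → (0.4159, 1.26115, 0.951746)–(0.4159, 0.747065, 1.46584)  len=0.7270
  (v7,v1,v8) [-++] → (0.4159, 1.26115, -0.951746)–(0.4159, 0.747065, -1.46584)  len=0.7270
  (v3,v9,v4) [++-] → (0.4159, -0.747065, 1.46584)–(0.4159, -1.26115, 0.951746)  len=0.7270
  (v3,v4,v2) [+--] → (0.4159, -1.26115, 0.951746)–(0.4159, -1.6247, 0)  len=1.0188
  (v3,v2,v6) [+--] → (0.4159, -1.6247, 0)–(0.4159, -1.26115, -0.951746)  len=1.0188
  (v3,v6,v8) [+-+] → (0.4159, -1.26115, -0.951746)–(0.4159, -0.747065, -1.46584)  len=0.7270
  (v4,v9,v5) [-+-] → (0.4159, -0.747065, 1.46584)–(0.4159, 0.747065, 1.46584)  len=1.4941
  (v8,v6,v7) [+--] → (0.4159, -0.747065, -1.46584)–(0.4159, 0.747065, -1.46584)  len=1.4941

Chained into 1 loop(s):
  loop 1: 10 segments, perimeter = 9.9717
Total perimeter = 9.972

loops=1 perimeter=9.972


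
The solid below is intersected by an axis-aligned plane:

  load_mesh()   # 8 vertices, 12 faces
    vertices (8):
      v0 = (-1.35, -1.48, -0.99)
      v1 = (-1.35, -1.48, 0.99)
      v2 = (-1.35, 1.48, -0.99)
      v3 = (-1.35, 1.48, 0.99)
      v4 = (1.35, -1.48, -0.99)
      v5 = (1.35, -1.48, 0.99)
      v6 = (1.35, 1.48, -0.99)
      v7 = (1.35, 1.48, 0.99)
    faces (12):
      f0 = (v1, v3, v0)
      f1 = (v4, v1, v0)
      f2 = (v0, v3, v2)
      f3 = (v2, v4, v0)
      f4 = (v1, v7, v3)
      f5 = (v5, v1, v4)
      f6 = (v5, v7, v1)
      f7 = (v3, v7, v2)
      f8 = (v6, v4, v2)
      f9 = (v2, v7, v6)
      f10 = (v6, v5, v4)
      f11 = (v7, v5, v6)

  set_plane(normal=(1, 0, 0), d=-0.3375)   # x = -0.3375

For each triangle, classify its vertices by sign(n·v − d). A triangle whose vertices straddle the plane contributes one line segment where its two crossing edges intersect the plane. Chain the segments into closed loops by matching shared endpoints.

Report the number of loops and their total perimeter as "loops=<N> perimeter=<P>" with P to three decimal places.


Straddling triangles (8 of 12):
  (v4,v1,v0) [+--] → (-0.3375, -1.48, 0.2475)–(-0.3375, -1.48, -0.99)  len=1.2375
  (v2,v4,v0) [-+-] → (-0.3375, 0.37, -0.99)–(-0.3375, -1.48, -0.99)  len=1.8500
  (v1,v7,v3) [-+-] → (-0.3375, -0.37, 0.99)–(-0.3375, 1.48, 0.99)  len=1.8500
  (v5,v1,v4) [+-+] → (-0.3375, -1.48, 0.99)–(-0.3375, -1.48, 0.2475)  len=0.7425
  (v5,v7,v1) [++-] → (-0.3375, -0.37, 0.99)–(-0.3375, -1.48, 0.99)  len=1.1100
  (v3,v7,v2) [-+-] → (-0.3375, 1.48, 0.99)–(-0.3375, 1.48, -0.2475)  len=1.2375
  (v6,v4,v2) [++-] → (-0.3375, 0.37, -0.99)–(-0.3375, 1.48, -0.99)  len=1.1100
  (v2,v7,v6) [-++] → (-0.3375, 1.48, -0.2475)–(-0.3375, 1.48, -0.99)  len=0.7425

Chained into 1 loop(s):
  loop 1: 8 segments, perimeter = 9.8800
Total perimeter = 9.880

loops=1 perimeter=9.880
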